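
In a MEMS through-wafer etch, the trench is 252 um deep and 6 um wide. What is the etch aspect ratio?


Step 1: AR = depth / width
Step 2: AR = 252 / 6
AR = 42.0


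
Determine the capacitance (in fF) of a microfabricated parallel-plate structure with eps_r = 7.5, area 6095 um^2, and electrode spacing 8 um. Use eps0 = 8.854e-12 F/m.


Step 1: Convert area to m^2: A = 6095e-12 m^2
Step 2: Convert gap to m: d = 8e-6 m
Step 3: C = eps0 * eps_r * A / d
C = 8.854e-12 * 7.5 * 6095e-12 / 8e-6
Step 4: Convert to fF (multiply by 1e15).
C = 50.59 fF


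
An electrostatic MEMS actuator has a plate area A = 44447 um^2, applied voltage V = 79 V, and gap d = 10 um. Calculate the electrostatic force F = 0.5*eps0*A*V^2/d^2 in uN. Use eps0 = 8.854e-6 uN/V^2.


Step 1: Identify parameters.
eps0 = 8.854e-6 uN/V^2, A = 44447 um^2, V = 79 V, d = 10 um
Step 2: Compute V^2 = 79^2 = 6241
Step 3: Compute d^2 = 10^2 = 100
Step 4: F = 0.5 * 8.854e-6 * 44447 * 6241 / 100
F = 12.28 uN


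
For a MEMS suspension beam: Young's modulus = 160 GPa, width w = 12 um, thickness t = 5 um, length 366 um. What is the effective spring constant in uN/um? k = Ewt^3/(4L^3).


Step 1: Convert E to consistent units (1 GPa = 1000 uN/um^2).
E = 160 GPa = 160000 uN/um^2
Step 2: Compute t^3 = 5^3 = 125
Step 3: Compute L^3 = 366^3 = 49027896
Step 4: k = 160000 * 12 * 125 / (4 * 49027896)
k = 1.2238 uN/um


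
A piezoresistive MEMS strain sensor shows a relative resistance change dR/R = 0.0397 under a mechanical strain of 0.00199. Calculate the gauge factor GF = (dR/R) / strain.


Step 1: Identify values.
dR/R = 0.0397, strain = 0.00199
Step 2: GF = (dR/R) / strain = 0.0397 / 0.00199
GF = 19.9


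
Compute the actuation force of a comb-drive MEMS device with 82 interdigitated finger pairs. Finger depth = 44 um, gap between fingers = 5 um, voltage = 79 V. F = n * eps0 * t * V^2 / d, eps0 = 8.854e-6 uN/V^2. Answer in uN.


Step 1: Parameters: n=82, eps0=8.854e-6 uN/V^2, t=44 um, V=79 V, d=5 um
Step 2: V^2 = 6241
Step 3: F = 82 * 8.854e-6 * 44 * 6241 / 5
F = 39.874 uN


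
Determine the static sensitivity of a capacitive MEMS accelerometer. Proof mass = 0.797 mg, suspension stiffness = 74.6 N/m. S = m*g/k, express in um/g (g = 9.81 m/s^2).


Step 1: Convert mass: m = 0.797 mg = 7.97e-07 kg
Step 2: S = m * g / k = 7.97e-07 * 9.81 / 74.6
Step 3: S = 1.05e-07 m/g
Step 4: Convert to um/g: S = 0.105 um/g


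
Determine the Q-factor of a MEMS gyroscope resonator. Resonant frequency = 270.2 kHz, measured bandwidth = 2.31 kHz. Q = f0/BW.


Step 1: Q = f0 / bandwidth
Step 2: Q = 270.2 / 2.31
Q = 117.0


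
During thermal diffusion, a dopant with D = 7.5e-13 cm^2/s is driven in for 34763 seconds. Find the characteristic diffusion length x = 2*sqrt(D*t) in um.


Step 1: Compute D*t = 7.5e-13 * 34763 = 2.607225e-08 cm^2
Step 2: sqrt(D*t) = 1.61469e-04 cm
Step 3: x = 2 * 1.61469e-04 cm = 3.22938e-04 cm
Step 4: Convert to um (1 cm = 1e4 um): x = 3.229 um


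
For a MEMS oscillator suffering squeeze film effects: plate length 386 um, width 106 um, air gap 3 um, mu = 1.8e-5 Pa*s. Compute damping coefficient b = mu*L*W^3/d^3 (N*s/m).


Step 1: Convert to SI.
L = 386e-6 m, W = 106e-6 m, d = 3e-6 m
Step 2: W^3 = (106e-6)^3 = 1.19e-12 m^3
Step 3: d^3 = (3e-6)^3 = 2.70e-17 m^3
Step 4: b = 1.8e-5 * 386e-6 * 1.19e-12 / 2.70e-17
b = 3.06e-04 N*s/m


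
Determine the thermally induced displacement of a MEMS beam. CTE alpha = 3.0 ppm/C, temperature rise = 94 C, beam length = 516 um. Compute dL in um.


Step 1: Convert CTE: alpha = 3.0 ppm/C = 3.0e-6 /C
Step 2: dL = 3.0e-6 * 94 * 516
dL = 0.1455 um


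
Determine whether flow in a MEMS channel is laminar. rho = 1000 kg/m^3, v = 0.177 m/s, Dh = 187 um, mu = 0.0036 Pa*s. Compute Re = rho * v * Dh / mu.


Step 1: Convert Dh to meters: Dh = 187e-6 m
Step 2: Re = rho * v * Dh / mu
Re = 1000 * 0.177 * 187e-6 / 0.0036
Re = 9.194
Since Re = 9.194 is below ~2300, the flow is laminar.


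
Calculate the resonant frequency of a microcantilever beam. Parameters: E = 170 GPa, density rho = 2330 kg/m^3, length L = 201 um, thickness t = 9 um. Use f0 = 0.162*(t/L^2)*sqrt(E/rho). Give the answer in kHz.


Step 1: Convert units to SI.
t_SI = 9e-6 m, L_SI = 201e-6 m
Step 2: Calculate sqrt(E/rho).
sqrt(170e9 / 2330) = 8541.74 m/s
Step 3: Compute f0.
f0 = 0.162 * 9e-6 / (201e-6)^2 * 8541.74 = 308256.2 Hz = 308.26 kHz


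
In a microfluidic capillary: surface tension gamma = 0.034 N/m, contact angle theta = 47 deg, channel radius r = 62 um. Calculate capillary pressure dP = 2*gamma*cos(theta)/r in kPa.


Step 1: cos(47 deg) = 0.682
Step 2: Convert r to m: r = 62e-6 m
Step 3: dP = 2 * 0.034 * 0.682 / 62e-6 = 748.0 Pa
Step 4: Convert Pa to kPa (divide by 1000).
dP = 0.75 kPa


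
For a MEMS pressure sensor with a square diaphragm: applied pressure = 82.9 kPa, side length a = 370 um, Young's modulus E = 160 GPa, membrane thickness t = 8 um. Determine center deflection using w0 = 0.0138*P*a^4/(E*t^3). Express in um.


Step 1: Convert pressure to compatible units (E is in GPa, so P in GPa).
P = 82.9 kPa = 82.9e-6 GPa
Step 2: Compute numerator: 0.0138 * P * a^4.
a^4 = 370^4 = 18741610000
numerator = 0.0138 * 82.9e-6 * 18741610000 = 2.14408e+04
Step 3: Compute denominator: E * t^3 = 160 * 8^3 = 81920
Step 4: w0 = numerator / denominator = 2.14408e+04 / 81920 = 0.2617 um


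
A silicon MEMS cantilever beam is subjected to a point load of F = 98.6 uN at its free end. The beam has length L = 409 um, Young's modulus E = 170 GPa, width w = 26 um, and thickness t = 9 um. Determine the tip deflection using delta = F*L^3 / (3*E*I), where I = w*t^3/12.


Step 1: Calculate the second moment of area.
I = w * t^3 / 12 = 26 * 9^3 / 12 = 1579.5 um^4
Step 2: Convert E to consistent units (1 GPa = 1000 uN/um^2).
E = 170 GPa = 170000 uN/um^2
Step 3: Calculate tip deflection.
delta = F * L^3 / (3 * E * I)
delta = 98.6 * 409^3 / (3 * 170000 * 1579.5)
delta = 8.3745 um


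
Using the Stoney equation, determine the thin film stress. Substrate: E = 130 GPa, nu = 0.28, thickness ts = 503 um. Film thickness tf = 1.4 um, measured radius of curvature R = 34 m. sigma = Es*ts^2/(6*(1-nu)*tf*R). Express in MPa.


Step 1: Compute numerator: Es * ts^2 = 130 * 503^2 = 32891170 (GPa*um^2)
Step 2: Compute denominator (R in um): 6*(1-nu)*tf*R = 6*0.72*1.4*34e6 = 205632000.0 (um^2)
Step 3: sigma (GPa) = 32891170 / 205632000.0 = 1.59952e-01 GPa
Step 4: Convert to MPa (x1000): sigma = 160.0 MPa


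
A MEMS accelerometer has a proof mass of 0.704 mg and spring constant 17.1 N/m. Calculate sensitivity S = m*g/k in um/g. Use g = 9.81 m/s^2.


Step 1: Convert mass: m = 0.704 mg = 7.04e-07 kg
Step 2: S = m * g / k = 7.04e-07 * 9.81 / 17.1
Step 3: S = 4.04e-07 m/g
Step 4: Convert to um/g: S = 0.404 um/g


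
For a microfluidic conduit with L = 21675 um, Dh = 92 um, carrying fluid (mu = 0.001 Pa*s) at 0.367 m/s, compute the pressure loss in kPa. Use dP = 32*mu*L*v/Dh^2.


Step 1: Convert to SI: L = 21675e-6 m, Dh = 92e-6 m
Step 2: dP = 32 * 0.001 * 21675e-6 * 0.367 / (92e-6)^2
Step 3: dP = 30074.57 Pa
Step 4: Convert to kPa: dP = 30.07 kPa


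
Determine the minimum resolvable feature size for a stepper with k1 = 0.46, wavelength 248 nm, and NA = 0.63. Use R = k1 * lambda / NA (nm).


Step 1: Identify values: k1 = 0.46, lambda = 248 nm, NA = 0.63
Step 2: R = k1 * lambda / NA
R = 0.46 * 248 / 0.63
R = 181.1 nm


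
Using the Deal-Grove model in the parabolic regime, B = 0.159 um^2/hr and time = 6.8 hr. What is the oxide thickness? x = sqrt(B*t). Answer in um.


Step 1: Compute B*t = 0.159 * 6.8 = 1.0812
Step 2: x = sqrt(1.0812)
x = 1.04 um


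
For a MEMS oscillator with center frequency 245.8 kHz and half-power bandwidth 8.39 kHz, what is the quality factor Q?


Step 1: Q = f0 / bandwidth
Step 2: Q = 245.8 / 8.39
Q = 29.3


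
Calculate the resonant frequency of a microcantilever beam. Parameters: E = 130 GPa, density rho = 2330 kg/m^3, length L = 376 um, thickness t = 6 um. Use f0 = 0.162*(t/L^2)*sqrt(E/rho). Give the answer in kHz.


Step 1: Convert units to SI.
t_SI = 6e-6 m, L_SI = 376e-6 m
Step 2: Calculate sqrt(E/rho).
sqrt(130e9 / 2330) = 7469.54 m/s
Step 3: Compute f0.
f0 = 0.162 * 6e-6 / (376e-6)^2 * 7469.54 = 51355.2 Hz = 51.36 kHz


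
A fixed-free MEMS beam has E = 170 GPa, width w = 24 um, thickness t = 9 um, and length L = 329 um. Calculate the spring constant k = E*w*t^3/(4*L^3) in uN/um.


Step 1: Convert E to consistent units (1 GPa = 1000 uN/um^2).
E = 170 GPa = 170000 uN/um^2
Step 2: Compute t^3 = 9^3 = 729
Step 3: Compute L^3 = 329^3 = 35611289
Step 4: k = 170000 * 24 * 729 / (4 * 35611289)
k = 20.8805 uN/um


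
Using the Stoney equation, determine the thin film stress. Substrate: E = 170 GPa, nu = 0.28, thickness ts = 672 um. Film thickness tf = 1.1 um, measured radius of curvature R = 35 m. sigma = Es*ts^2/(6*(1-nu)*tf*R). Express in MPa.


Step 1: Compute numerator: Es * ts^2 = 170 * 672^2 = 76769280 (GPa*um^2)
Step 2: Compute denominator (R in um): 6*(1-nu)*tf*R = 6*0.72*1.1*35e6 = 166320000.0 (um^2)
Step 3: sigma (GPa) = 76769280 / 166320000.0 = 4.61576e-01 GPa
Step 4: Convert to MPa (x1000): sigma = 461.6 MPa


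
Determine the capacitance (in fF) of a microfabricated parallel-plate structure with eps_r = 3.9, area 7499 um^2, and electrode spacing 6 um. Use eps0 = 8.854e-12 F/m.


Step 1: Convert area to m^2: A = 7499e-12 m^2
Step 2: Convert gap to m: d = 6e-6 m
Step 3: C = eps0 * eps_r * A / d
C = 8.854e-12 * 3.9 * 7499e-12 / 6e-6
Step 4: Convert to fF (multiply by 1e15).
C = 43.16 fF


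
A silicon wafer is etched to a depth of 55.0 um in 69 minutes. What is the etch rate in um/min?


Step 1: Etch rate = depth / time
Step 2: rate = 55.0 / 69
rate = 0.797 um/min


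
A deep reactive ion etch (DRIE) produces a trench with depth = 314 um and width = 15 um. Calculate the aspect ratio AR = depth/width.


Step 1: AR = depth / width
Step 2: AR = 314 / 15
AR = 20.9


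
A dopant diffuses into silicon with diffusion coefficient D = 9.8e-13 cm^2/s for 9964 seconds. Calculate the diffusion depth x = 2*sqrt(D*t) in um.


Step 1: Compute D*t = 9.8e-13 * 9964 = 9.76472e-09 cm^2
Step 2: sqrt(D*t) = 9.88166e-05 cm
Step 3: x = 2 * 9.88166e-05 cm = 1.976332e-04 cm
Step 4: Convert to um (1 cm = 1e4 um): x = 1.976 um


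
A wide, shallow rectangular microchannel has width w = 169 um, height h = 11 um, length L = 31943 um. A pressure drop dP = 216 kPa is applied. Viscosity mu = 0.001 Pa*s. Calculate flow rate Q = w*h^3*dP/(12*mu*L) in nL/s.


Step 1: Convert all dimensions to SI (meters).
w = 169e-6 m, h = 11e-6 m, L = 31943e-6 m, dP = 216e3 Pa
Step 2: Q = w * h^3 * dP / (12 * mu * L)
Q = 169e-6 * (11e-6)^3 * 216e3 / (12 * 0.001 * 31943e-6) = 1.2675397e-10 m^3/s
Step 3: Convert Q from m^3/s to nL/s (1 m^3 = 1e12 nL, so multiply by 1e12).
Q = 126.754 nL/s


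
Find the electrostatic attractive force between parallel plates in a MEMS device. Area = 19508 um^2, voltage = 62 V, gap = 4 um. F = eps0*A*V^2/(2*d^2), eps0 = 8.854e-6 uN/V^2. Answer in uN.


Step 1: Identify parameters.
eps0 = 8.854e-6 uN/V^2, A = 19508 um^2, V = 62 V, d = 4 um
Step 2: Compute V^2 = 62^2 = 3844
Step 3: Compute d^2 = 4^2 = 16
Step 4: F = 0.5 * 8.854e-6 * 19508 * 3844 / 16
F = 20.748 uN


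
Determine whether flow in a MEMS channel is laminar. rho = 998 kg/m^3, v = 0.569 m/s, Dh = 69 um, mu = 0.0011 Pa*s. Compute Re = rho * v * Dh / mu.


Step 1: Convert Dh to meters: Dh = 69e-6 m
Step 2: Re = rho * v * Dh / mu
Re = 998 * 0.569 * 69e-6 / 0.0011
Re = 35.62
Since Re = 35.62 is below ~2300, the flow is laminar.


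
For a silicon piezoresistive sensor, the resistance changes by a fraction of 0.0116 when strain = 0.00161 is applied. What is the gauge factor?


Step 1: Identify values.
dR/R = 0.0116, strain = 0.00161
Step 2: GF = (dR/R) / strain = 0.0116 / 0.00161
GF = 7.2


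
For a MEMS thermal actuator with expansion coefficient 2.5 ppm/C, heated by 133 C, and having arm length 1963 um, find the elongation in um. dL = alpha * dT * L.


Step 1: Convert CTE: alpha = 2.5 ppm/C = 2.5e-6 /C
Step 2: dL = 2.5e-6 * 133 * 1963
dL = 0.6527 um


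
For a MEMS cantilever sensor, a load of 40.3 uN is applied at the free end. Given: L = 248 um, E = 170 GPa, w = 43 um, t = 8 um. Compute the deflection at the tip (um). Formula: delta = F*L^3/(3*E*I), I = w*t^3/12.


Step 1: Calculate the second moment of area.
I = w * t^3 / 12 = 43 * 8^3 / 12 = 1834.6667 um^4
Step 2: Convert E to consistent units (1 GPa = 1000 uN/um^2).
E = 170 GPa = 170000 uN/um^2
Step 3: Calculate tip deflection.
delta = F * L^3 / (3 * E * I)
delta = 40.3 * 248^3 / (3 * 170000 * 1834.6667)
delta = 0.657 um


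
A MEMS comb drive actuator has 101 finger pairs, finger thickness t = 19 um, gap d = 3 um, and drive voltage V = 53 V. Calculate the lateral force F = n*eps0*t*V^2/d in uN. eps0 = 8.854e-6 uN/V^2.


Step 1: Parameters: n=101, eps0=8.854e-6 uN/V^2, t=19 um, V=53 V, d=3 um
Step 2: V^2 = 2809
Step 3: F = 101 * 8.854e-6 * 19 * 2809 / 3
F = 15.909 uN


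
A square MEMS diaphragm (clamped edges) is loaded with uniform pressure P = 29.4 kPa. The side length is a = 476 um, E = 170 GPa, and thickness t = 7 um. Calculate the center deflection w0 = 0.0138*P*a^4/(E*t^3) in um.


Step 1: Convert pressure to compatible units (E is in GPa, so P in GPa).
P = 29.4 kPa = 29.4e-6 GPa
Step 2: Compute numerator: 0.0138 * P * a^4.
a^4 = 476^4 = 51336683776
numerator = 0.0138 * 29.4e-6 * 51336683776 = 2.08283e+04
Step 3: Compute denominator: E * t^3 = 170 * 7^3 = 58310
Step 4: w0 = numerator / denominator = 2.08283e+04 / 58310 = 0.3572 um


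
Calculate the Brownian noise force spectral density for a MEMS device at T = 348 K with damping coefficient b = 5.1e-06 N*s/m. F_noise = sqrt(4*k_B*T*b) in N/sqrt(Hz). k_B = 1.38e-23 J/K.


Step 1: Compute 4 * k_B * T * b
= 4 * 1.38e-23 * 348 * 5.1e-06
= 9.7969e-26 N^2/Hz
Step 2: F_noise = sqrt(9.7969e-26)
F_noise = 3.13e-13 N/sqrt(Hz)


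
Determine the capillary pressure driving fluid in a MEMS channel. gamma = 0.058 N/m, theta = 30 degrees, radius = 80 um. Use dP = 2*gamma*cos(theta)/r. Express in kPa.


Step 1: cos(30 deg) = 0.866
Step 2: Convert r to m: r = 80e-6 m
Step 3: dP = 2 * 0.058 * 0.866 / 80e-6 = 1255.7 Pa
Step 4: Convert Pa to kPa (divide by 1000).
dP = 1.26 kPa


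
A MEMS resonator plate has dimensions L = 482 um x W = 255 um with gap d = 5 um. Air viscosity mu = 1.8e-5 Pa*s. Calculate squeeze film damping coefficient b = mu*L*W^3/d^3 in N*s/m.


Step 1: Convert to SI.
L = 482e-6 m, W = 255e-6 m, d = 5e-6 m
Step 2: W^3 = (255e-6)^3 = 1.66e-11 m^3
Step 3: d^3 = (5e-6)^3 = 1.25e-16 m^3
Step 4: b = 1.8e-5 * 482e-6 * 1.66e-11 / 1.25e-16
b = 1.15e-03 N*s/m


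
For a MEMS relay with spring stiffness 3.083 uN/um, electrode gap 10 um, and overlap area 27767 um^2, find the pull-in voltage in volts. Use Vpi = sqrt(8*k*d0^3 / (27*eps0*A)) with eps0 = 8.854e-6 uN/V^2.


Step 1: Compute numerator: 8 * k * d0^3 = 8 * 3.083 * 10^3 = 24664.0
Step 2: Compute denominator: 27 * eps0 * A = 27 * 8.854e-6 * 27767 = 6.637923
Step 3: Vpi = sqrt(24664.0 / 6.637923)
Vpi = 60.96 V


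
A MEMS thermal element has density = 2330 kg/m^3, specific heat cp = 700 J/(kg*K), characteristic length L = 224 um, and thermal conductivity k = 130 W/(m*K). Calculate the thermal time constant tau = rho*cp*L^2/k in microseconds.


Step 1: Convert L to m: L = 224e-6 m
Step 2: L^2 = (224e-6)^2 = 5.0176e-08 m^2
Step 3: tau = 2330 * 700 * 5.0176e-08 / 130 = 6.2951582e-04 s
Step 4: Convert to microseconds (multiply by 1e6).
tau = 629.516 us


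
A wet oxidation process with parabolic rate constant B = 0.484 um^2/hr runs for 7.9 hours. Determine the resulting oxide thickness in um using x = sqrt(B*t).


Step 1: Compute B*t = 0.484 * 7.9 = 3.8236
Step 2: x = sqrt(3.8236)
x = 1.955 um


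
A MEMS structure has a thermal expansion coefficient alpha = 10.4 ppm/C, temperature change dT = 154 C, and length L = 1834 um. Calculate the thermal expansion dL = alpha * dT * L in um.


Step 1: Convert CTE: alpha = 10.4 ppm/C = 10.4e-6 /C
Step 2: dL = 10.4e-6 * 154 * 1834
dL = 2.9373 um


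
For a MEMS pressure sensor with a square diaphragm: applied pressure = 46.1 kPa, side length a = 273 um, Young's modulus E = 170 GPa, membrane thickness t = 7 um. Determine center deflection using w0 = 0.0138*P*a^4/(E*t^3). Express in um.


Step 1: Convert pressure to compatible units (E is in GPa, so P in GPa).
P = 46.1 kPa = 46.1e-6 GPa
Step 2: Compute numerator: 0.0138 * P * a^4.
a^4 = 273^4 = 5554571841
numerator = 0.0138 * 46.1e-6 * 5554571841 = 3.5337e+03
Step 3: Compute denominator: E * t^3 = 170 * 7^3 = 58310
Step 4: w0 = numerator / denominator = 3.5337e+03 / 58310 = 0.0606 um


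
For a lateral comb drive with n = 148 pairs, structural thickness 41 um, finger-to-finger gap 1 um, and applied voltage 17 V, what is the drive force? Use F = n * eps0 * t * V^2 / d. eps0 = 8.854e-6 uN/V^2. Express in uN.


Step 1: Parameters: n=148, eps0=8.854e-6 uN/V^2, t=41 um, V=17 V, d=1 um
Step 2: V^2 = 289
Step 3: F = 148 * 8.854e-6 * 41 * 289 / 1
F = 15.527 uN


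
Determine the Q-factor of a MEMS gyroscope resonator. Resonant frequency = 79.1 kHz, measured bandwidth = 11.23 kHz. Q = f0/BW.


Step 1: Q = f0 / bandwidth
Step 2: Q = 79.1 / 11.23
Q = 7.0


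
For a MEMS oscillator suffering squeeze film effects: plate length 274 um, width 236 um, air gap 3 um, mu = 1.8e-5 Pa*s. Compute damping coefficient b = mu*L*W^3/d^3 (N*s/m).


Step 1: Convert to SI.
L = 274e-6 m, W = 236e-6 m, d = 3e-6 m
Step 2: W^3 = (236e-6)^3 = 1.31e-11 m^3
Step 3: d^3 = (3e-6)^3 = 2.70e-17 m^3
Step 4: b = 1.8e-5 * 274e-6 * 1.31e-11 / 2.70e-17
b = 2.40e-03 N*s/m


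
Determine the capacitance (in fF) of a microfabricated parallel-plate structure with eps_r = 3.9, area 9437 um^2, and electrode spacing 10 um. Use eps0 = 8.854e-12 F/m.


Step 1: Convert area to m^2: A = 9437e-12 m^2
Step 2: Convert gap to m: d = 10e-6 m
Step 3: C = eps0 * eps_r * A / d
C = 8.854e-12 * 3.9 * 9437e-12 / 10e-6
Step 4: Convert to fF (multiply by 1e15).
C = 32.59 fF


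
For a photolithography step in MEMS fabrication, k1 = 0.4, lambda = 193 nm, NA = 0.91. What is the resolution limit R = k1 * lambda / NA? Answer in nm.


Step 1: Identify values: k1 = 0.4, lambda = 193 nm, NA = 0.91
Step 2: R = k1 * lambda / NA
R = 0.4 * 193 / 0.91
R = 84.8 nm


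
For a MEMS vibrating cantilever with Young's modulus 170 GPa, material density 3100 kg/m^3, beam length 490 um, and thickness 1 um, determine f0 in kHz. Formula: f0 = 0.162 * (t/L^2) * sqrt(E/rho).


Step 1: Convert units to SI.
t_SI = 1e-6 m, L_SI = 490e-6 m
Step 2: Calculate sqrt(E/rho).
sqrt(170e9 / 3100) = 7405.32 m/s
Step 3: Compute f0.
f0 = 0.162 * 1e-6 / (490e-6)^2 * 7405.32 = 4996.5 Hz = 5.0 kHz


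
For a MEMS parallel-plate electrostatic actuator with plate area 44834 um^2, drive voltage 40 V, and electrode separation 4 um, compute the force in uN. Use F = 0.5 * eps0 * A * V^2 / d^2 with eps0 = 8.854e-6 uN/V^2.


Step 1: Identify parameters.
eps0 = 8.854e-6 uN/V^2, A = 44834 um^2, V = 40 V, d = 4 um
Step 2: Compute V^2 = 40^2 = 1600
Step 3: Compute d^2 = 4^2 = 16
Step 4: F = 0.5 * 8.854e-6 * 44834 * 1600 / 16
F = 19.848 uN


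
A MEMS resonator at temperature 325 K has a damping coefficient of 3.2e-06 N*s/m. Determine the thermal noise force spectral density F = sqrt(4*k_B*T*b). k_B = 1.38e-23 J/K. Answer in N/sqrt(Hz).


Step 1: Compute 4 * k_B * T * b
= 4 * 1.38e-23 * 325 * 3.2e-06
= 5.7408e-26 N^2/Hz
Step 2: F_noise = sqrt(5.7408e-26)
F_noise = 2.40e-13 N/sqrt(Hz)


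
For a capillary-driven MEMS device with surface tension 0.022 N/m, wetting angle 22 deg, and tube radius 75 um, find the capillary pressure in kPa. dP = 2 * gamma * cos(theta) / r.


Step 1: cos(22 deg) = 0.9272
Step 2: Convert r to m: r = 75e-6 m
Step 3: dP = 2 * 0.022 * 0.9272 / 75e-6 = 544.0 Pa
Step 4: Convert Pa to kPa (divide by 1000).
dP = 0.54 kPa


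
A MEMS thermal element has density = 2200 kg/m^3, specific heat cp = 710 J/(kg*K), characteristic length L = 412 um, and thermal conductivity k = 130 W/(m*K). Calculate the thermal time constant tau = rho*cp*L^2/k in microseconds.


Step 1: Convert L to m: L = 412e-6 m
Step 2: L^2 = (412e-6)^2 = 1.69744e-07 m^2
Step 3: tau = 2200 * 710 * 1.69744e-07 / 130 = 2.03953945e-03 s
Step 4: Convert to microseconds (multiply by 1e6).
tau = 2039.539 us


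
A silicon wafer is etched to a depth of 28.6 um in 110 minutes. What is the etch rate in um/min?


Step 1: Etch rate = depth / time
Step 2: rate = 28.6 / 110
rate = 0.26 um/min


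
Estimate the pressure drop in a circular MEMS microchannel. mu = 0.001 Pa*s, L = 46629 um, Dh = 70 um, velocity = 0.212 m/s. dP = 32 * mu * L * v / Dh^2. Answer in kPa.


Step 1: Convert to SI: L = 46629e-6 m, Dh = 70e-6 m
Step 2: dP = 32 * 0.001 * 46629e-6 * 0.212 / (70e-6)^2
Step 3: dP = 64557.37 Pa
Step 4: Convert to kPa: dP = 64.56 kPa


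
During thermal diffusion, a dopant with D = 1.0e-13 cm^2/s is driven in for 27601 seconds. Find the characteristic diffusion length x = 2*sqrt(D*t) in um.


Step 1: Compute D*t = 1.0e-13 * 27601 = 2.7601e-09 cm^2
Step 2: sqrt(D*t) = 5.25367e-05 cm
Step 3: x = 2 * 5.25367e-05 cm = 1.050734e-04 cm
Step 4: Convert to um (1 cm = 1e4 um): x = 1.051 um


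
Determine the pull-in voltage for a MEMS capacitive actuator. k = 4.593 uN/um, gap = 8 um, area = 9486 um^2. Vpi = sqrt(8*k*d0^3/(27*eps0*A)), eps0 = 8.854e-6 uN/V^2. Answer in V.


Step 1: Compute numerator: 8 * k * d0^3 = 8 * 4.593 * 8^3 = 18812.928
Step 2: Compute denominator: 27 * eps0 * A = 27 * 8.854e-6 * 9486 = 2.267704
Step 3: Vpi = sqrt(18812.928 / 2.267704)
Vpi = 91.08 V


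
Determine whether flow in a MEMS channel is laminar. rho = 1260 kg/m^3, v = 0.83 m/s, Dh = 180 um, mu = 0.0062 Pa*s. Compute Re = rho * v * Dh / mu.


Step 1: Convert Dh to meters: Dh = 180e-6 m
Step 2: Re = rho * v * Dh / mu
Re = 1260 * 0.83 * 180e-6 / 0.0062
Re = 30.362
Since Re = 30.362 is below ~2300, the flow is laminar.


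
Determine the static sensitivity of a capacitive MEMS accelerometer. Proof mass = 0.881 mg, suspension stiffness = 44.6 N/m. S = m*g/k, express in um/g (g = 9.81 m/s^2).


Step 1: Convert mass: m = 0.881 mg = 8.81e-07 kg
Step 2: S = m * g / k = 8.81e-07 * 9.81 / 44.6
Step 3: S = 1.94e-07 m/g
Step 4: Convert to um/g: S = 0.194 um/g


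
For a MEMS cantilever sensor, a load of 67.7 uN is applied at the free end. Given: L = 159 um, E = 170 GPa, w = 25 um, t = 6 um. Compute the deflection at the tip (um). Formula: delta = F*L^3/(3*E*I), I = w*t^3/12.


Step 1: Calculate the second moment of area.
I = w * t^3 / 12 = 25 * 6^3 / 12 = 450.0 um^4
Step 2: Convert E to consistent units (1 GPa = 1000 uN/um^2).
E = 170 GPa = 170000 uN/um^2
Step 3: Calculate tip deflection.
delta = F * L^3 / (3 * E * I)
delta = 67.7 * 159^3 / (3 * 170000 * 450.0)
delta = 1.1858 um


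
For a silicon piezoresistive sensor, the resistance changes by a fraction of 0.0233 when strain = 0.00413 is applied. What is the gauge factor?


Step 1: Identify values.
dR/R = 0.0233, strain = 0.00413
Step 2: GF = (dR/R) / strain = 0.0233 / 0.00413
GF = 5.6


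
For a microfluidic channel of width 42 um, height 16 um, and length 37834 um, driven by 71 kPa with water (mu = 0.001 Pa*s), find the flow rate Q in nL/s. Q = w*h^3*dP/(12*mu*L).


Step 1: Convert all dimensions to SI (meters).
w = 42e-6 m, h = 16e-6 m, L = 37834e-6 m, dP = 71e3 Pa
Step 2: Q = w * h^3 * dP / (12 * mu * L)
Q = 42e-6 * (16e-6)^3 * 71e3 / (12 * 0.001 * 37834e-6) = 2.690321e-11 m^3/s
Step 3: Convert Q from m^3/s to nL/s (1 m^3 = 1e12 nL, so multiply by 1e12).
Q = 26.903 nL/s


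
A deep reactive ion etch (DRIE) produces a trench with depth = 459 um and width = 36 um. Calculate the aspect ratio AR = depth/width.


Step 1: AR = depth / width
Step 2: AR = 459 / 36
AR = 12.8


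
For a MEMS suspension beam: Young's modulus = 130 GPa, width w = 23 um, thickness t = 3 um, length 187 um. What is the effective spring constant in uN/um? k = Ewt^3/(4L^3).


Step 1: Convert E to consistent units (1 GPa = 1000 uN/um^2).
E = 130 GPa = 130000 uN/um^2
Step 2: Compute t^3 = 3^3 = 27
Step 3: Compute L^3 = 187^3 = 6539203
Step 4: k = 130000 * 23 * 27 / (4 * 6539203)
k = 3.0864 uN/um


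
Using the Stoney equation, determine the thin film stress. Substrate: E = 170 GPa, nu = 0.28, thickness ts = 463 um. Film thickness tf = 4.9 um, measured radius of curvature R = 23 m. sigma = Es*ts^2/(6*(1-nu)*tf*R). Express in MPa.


Step 1: Compute numerator: Es * ts^2 = 170 * 463^2 = 36442730 (GPa*um^2)
Step 2: Compute denominator (R in um): 6*(1-nu)*tf*R = 6*0.72*4.9*23e6 = 486864000.0 (um^2)
Step 3: sigma (GPa) = 36442730 / 486864000.0 = 7.4852e-02 GPa
Step 4: Convert to MPa (x1000): sigma = 74.9 MPa


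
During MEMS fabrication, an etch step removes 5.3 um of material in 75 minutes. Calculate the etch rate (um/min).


Step 1: Etch rate = depth / time
Step 2: rate = 5.3 / 75
rate = 0.071 um/min


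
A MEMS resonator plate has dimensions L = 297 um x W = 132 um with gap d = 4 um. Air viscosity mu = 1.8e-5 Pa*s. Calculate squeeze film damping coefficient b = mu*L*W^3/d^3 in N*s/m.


Step 1: Convert to SI.
L = 297e-6 m, W = 132e-6 m, d = 4e-6 m
Step 2: W^3 = (132e-6)^3 = 2.30e-12 m^3
Step 3: d^3 = (4e-6)^3 = 6.40e-17 m^3
Step 4: b = 1.8e-5 * 297e-6 * 2.30e-12 / 6.40e-17
b = 1.92e-04 N*s/m


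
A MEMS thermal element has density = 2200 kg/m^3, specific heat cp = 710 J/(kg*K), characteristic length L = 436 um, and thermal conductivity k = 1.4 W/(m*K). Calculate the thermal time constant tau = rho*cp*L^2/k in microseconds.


Step 1: Convert L to m: L = 436e-6 m
Step 2: L^2 = (436e-6)^2 = 1.90096e-07 m^2
Step 3: tau = 2200 * 710 * 1.90096e-07 / 1.4 = 2.1209282286e-01 s
Step 4: Convert to microseconds (multiply by 1e6).
tau = 212092.823 us


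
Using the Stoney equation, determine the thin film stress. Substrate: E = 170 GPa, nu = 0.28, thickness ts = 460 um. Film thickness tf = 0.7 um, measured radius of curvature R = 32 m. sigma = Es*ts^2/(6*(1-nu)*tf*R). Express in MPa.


Step 1: Compute numerator: Es * ts^2 = 170 * 460^2 = 35972000 (GPa*um^2)
Step 2: Compute denominator (R in um): 6*(1-nu)*tf*R = 6*0.72*0.7*32e6 = 96768000.0 (um^2)
Step 3: sigma (GPa) = 35972000 / 96768000.0 = 3.71734e-01 GPa
Step 4: Convert to MPa (x1000): sigma = 371.7 MPa


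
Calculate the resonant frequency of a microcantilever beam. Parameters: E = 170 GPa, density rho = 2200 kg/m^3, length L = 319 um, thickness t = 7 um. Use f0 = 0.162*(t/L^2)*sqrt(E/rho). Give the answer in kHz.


Step 1: Convert units to SI.
t_SI = 7e-6 m, L_SI = 319e-6 m
Step 2: Calculate sqrt(E/rho).
sqrt(170e9 / 2200) = 8790.49 m/s
Step 3: Compute f0.
f0 = 0.162 * 7e-6 / (319e-6)^2 * 8790.49 = 97959.1 Hz = 97.96 kHz


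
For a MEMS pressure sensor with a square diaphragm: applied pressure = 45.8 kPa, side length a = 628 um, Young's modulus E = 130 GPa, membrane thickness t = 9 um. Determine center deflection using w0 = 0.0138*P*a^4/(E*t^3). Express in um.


Step 1: Convert pressure to compatible units (E is in GPa, so P in GPa).
P = 45.8 kPa = 45.8e-6 GPa
Step 2: Compute numerator: 0.0138 * P * a^4.
a^4 = 628^4 = 155538739456
numerator = 0.0138 * 45.8e-6 * 155538739456 = 9.83067e+04
Step 3: Compute denominator: E * t^3 = 130 * 9^3 = 94770
Step 4: w0 = numerator / denominator = 9.83067e+04 / 94770 = 1.0373 um


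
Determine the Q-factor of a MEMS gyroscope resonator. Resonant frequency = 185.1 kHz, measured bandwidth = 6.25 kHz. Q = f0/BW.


Step 1: Q = f0 / bandwidth
Step 2: Q = 185.1 / 6.25
Q = 29.6


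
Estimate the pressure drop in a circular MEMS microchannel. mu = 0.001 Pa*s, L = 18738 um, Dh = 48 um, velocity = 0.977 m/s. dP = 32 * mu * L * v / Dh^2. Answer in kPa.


Step 1: Convert to SI: L = 18738e-6 m, Dh = 48e-6 m
Step 2: dP = 32 * 0.001 * 18738e-6 * 0.977 / (48e-6)^2
Step 3: dP = 254264.25 Pa
Step 4: Convert to kPa: dP = 254.26 kPa


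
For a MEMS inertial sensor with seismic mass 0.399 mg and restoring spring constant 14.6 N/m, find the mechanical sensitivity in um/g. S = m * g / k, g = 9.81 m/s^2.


Step 1: Convert mass: m = 0.399 mg = 3.99e-07 kg
Step 2: S = m * g / k = 3.99e-07 * 9.81 / 14.6
Step 3: S = 2.68e-07 m/g
Step 4: Convert to um/g: S = 0.268 um/g


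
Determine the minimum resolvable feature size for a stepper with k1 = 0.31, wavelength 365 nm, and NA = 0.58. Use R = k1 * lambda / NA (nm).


Step 1: Identify values: k1 = 0.31, lambda = 365 nm, NA = 0.58
Step 2: R = k1 * lambda / NA
R = 0.31 * 365 / 0.58
R = 195.1 nm


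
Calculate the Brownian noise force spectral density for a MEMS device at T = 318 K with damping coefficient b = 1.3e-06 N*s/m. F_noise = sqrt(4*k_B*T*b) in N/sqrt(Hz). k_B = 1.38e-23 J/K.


Step 1: Compute 4 * k_B * T * b
= 4 * 1.38e-23 * 318 * 1.3e-06
= 2.2820e-26 N^2/Hz
Step 2: F_noise = sqrt(2.2820e-26)
F_noise = 1.51e-13 N/sqrt(Hz)


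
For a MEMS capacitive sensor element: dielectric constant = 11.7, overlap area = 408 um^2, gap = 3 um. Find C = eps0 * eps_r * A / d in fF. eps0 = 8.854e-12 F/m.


Step 1: Convert area to m^2: A = 408e-12 m^2
Step 2: Convert gap to m: d = 3e-6 m
Step 3: C = eps0 * eps_r * A / d
C = 8.854e-12 * 11.7 * 408e-12 / 3e-6
Step 4: Convert to fF (multiply by 1e15).
C = 14.09 fF


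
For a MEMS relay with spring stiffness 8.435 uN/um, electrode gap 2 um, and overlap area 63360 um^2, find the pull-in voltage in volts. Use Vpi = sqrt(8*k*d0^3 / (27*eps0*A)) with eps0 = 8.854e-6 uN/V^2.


Step 1: Compute numerator: 8 * k * d0^3 = 8 * 8.435 * 2^3 = 539.84
Step 2: Compute denominator: 27 * eps0 * A = 27 * 8.854e-6 * 63360 = 15.146715
Step 3: Vpi = sqrt(539.84 / 15.146715)
Vpi = 5.97 V


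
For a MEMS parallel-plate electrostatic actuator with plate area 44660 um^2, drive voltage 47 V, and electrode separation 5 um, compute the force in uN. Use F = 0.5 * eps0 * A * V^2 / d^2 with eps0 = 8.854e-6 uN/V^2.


Step 1: Identify parameters.
eps0 = 8.854e-6 uN/V^2, A = 44660 um^2, V = 47 V, d = 5 um
Step 2: Compute V^2 = 47^2 = 2209
Step 3: Compute d^2 = 5^2 = 25
Step 4: F = 0.5 * 8.854e-6 * 44660 * 2209 / 25
F = 17.47 uN


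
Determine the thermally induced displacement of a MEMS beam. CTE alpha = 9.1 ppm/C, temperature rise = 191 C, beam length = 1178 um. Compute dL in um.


Step 1: Convert CTE: alpha = 9.1 ppm/C = 9.1e-6 /C
Step 2: dL = 9.1e-6 * 191 * 1178
dL = 2.0475 um


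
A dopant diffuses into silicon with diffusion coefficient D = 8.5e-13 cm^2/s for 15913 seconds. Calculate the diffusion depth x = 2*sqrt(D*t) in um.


Step 1: Compute D*t = 8.5e-13 * 15913 = 1.352605e-08 cm^2
Step 2: sqrt(D*t) = 1.16302e-04 cm
Step 3: x = 2 * 1.16302e-04 cm = 2.32604e-04 cm
Step 4: Convert to um (1 cm = 1e4 um): x = 2.326 um


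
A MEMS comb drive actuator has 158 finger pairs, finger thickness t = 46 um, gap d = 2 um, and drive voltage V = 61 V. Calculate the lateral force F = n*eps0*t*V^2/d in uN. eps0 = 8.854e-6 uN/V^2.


Step 1: Parameters: n=158, eps0=8.854e-6 uN/V^2, t=46 um, V=61 V, d=2 um
Step 2: V^2 = 3721
Step 3: F = 158 * 8.854e-6 * 46 * 3721 / 2
F = 119.725 uN


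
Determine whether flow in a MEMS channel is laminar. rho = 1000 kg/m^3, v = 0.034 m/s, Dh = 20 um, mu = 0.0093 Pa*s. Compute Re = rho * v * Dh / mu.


Step 1: Convert Dh to meters: Dh = 20e-6 m
Step 2: Re = rho * v * Dh / mu
Re = 1000 * 0.034 * 20e-6 / 0.0093
Re = 0.073
Since Re = 0.073 is below ~2300, the flow is laminar.


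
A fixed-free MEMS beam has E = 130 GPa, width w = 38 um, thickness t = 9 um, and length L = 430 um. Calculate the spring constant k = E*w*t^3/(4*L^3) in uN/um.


Step 1: Convert E to consistent units (1 GPa = 1000 uN/um^2).
E = 130 GPa = 130000 uN/um^2
Step 2: Compute t^3 = 9^3 = 729
Step 3: Compute L^3 = 430^3 = 79507000
Step 4: k = 130000 * 38 * 729 / (4 * 79507000)
k = 11.3237 uN/um


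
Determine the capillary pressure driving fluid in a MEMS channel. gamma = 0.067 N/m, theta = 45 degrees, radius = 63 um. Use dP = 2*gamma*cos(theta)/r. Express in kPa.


Step 1: cos(45 deg) = 0.7071
Step 2: Convert r to m: r = 63e-6 m
Step 3: dP = 2 * 0.067 * 0.7071 / 63e-6 = 1504.0 Pa
Step 4: Convert Pa to kPa (divide by 1000).
dP = 1.5 kPa


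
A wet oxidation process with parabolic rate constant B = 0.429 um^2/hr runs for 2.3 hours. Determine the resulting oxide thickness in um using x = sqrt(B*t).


Step 1: Compute B*t = 0.429 * 2.3 = 0.9867
Step 2: x = sqrt(0.9867)
x = 0.993 um


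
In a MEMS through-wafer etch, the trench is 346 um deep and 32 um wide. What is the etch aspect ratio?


Step 1: AR = depth / width
Step 2: AR = 346 / 32
AR = 10.8


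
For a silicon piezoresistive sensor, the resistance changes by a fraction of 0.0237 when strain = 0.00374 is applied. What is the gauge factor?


Step 1: Identify values.
dR/R = 0.0237, strain = 0.00374
Step 2: GF = (dR/R) / strain = 0.0237 / 0.00374
GF = 6.3


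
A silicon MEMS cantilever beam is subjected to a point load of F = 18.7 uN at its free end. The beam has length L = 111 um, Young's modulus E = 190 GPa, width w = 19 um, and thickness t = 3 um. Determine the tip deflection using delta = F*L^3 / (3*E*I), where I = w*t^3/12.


Step 1: Calculate the second moment of area.
I = w * t^3 / 12 = 19 * 3^3 / 12 = 42.75 um^4
Step 2: Convert E to consistent units (1 GPa = 1000 uN/um^2).
E = 190 GPa = 190000 uN/um^2
Step 3: Calculate tip deflection.
delta = F * L^3 / (3 * E * I)
delta = 18.7 * 111^3 / (3 * 190000 * 42.75)
delta = 1.0495 um


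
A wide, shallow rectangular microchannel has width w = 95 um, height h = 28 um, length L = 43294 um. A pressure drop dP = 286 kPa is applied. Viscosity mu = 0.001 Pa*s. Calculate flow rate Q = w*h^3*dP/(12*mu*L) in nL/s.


Step 1: Convert all dimensions to SI (meters).
w = 95e-6 m, h = 28e-6 m, L = 43294e-6 m, dP = 286e3 Pa
Step 2: Q = w * h^3 * dP / (12 * mu * L)
Q = 95e-6 * (28e-6)^3 * 286e3 / (12 * 0.001 * 43294e-6) = 1.14803406e-09 m^3/s
Step 3: Convert Q from m^3/s to nL/s (1 m^3 = 1e12 nL, so multiply by 1e12).
Q = 1148.034 nL/s


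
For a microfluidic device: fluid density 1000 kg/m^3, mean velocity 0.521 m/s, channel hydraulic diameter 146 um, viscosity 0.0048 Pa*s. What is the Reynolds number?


Step 1: Convert Dh to meters: Dh = 146e-6 m
Step 2: Re = rho * v * Dh / mu
Re = 1000 * 0.521 * 146e-6 / 0.0048
Re = 15.847


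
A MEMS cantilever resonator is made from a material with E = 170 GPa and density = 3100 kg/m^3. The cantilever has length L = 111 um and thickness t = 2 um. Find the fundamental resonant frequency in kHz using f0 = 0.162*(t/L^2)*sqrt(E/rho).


Step 1: Convert units to SI.
t_SI = 2e-6 m, L_SI = 111e-6 m
Step 2: Calculate sqrt(E/rho).
sqrt(170e9 / 3100) = 7405.32 m/s
Step 3: Compute f0.
f0 = 0.162 * 2e-6 / (111e-6)^2 * 7405.32 = 194734.5 Hz = 194.73 kHz


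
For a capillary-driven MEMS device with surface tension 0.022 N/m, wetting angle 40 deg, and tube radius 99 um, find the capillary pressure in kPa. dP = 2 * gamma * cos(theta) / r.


Step 1: cos(40 deg) = 0.766
Step 2: Convert r to m: r = 99e-6 m
Step 3: dP = 2 * 0.022 * 0.766 / 99e-6 = 340.4 Pa
Step 4: Convert Pa to kPa (divide by 1000).
dP = 0.34 kPa


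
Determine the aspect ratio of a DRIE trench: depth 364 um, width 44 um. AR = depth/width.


Step 1: AR = depth / width
Step 2: AR = 364 / 44
AR = 8.3


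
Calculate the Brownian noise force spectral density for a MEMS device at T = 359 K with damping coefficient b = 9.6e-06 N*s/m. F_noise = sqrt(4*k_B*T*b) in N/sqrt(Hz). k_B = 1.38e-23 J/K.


Step 1: Compute 4 * k_B * T * b
= 4 * 1.38e-23 * 359 * 9.6e-06
= 1.9024e-25 N^2/Hz
Step 2: F_noise = sqrt(1.9024e-25)
F_noise = 4.36e-13 N/sqrt(Hz)


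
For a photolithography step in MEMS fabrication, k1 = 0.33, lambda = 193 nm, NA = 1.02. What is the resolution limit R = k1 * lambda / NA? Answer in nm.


Step 1: Identify values: k1 = 0.33, lambda = 193 nm, NA = 1.02
Step 2: R = k1 * lambda / NA
R = 0.33 * 193 / 1.02
R = 62.4 nm


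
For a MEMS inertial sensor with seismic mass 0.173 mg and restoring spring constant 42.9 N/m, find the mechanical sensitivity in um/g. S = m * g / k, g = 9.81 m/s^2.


Step 1: Convert mass: m = 0.173 mg = 1.73e-07 kg
Step 2: S = m * g / k = 1.73e-07 * 9.81 / 42.9
Step 3: S = 3.96e-08 m/g
Step 4: Convert to um/g: S = 0.04 um/g


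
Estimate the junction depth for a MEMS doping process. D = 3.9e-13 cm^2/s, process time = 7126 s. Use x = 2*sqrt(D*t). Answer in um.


Step 1: Compute D*t = 3.9e-13 * 7126 = 2.77914e-09 cm^2
Step 2: sqrt(D*t) = 5.27175e-05 cm
Step 3: x = 2 * 5.27175e-05 cm = 1.05435e-04 cm
Step 4: Convert to um (1 cm = 1e4 um): x = 1.054 um


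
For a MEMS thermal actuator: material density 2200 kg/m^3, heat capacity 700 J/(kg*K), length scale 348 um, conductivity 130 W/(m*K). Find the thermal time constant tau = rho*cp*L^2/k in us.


Step 1: Convert L to m: L = 348e-6 m
Step 2: L^2 = (348e-6)^2 = 1.21104e-07 m^2
Step 3: tau = 2200 * 700 * 1.21104e-07 / 130 = 1.43461662e-03 s
Step 4: Convert to microseconds (multiply by 1e6).
tau = 1434.617 us


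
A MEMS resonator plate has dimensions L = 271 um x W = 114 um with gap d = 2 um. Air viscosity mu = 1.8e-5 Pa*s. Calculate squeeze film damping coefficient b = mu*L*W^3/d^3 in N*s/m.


Step 1: Convert to SI.
L = 271e-6 m, W = 114e-6 m, d = 2e-6 m
Step 2: W^3 = (114e-6)^3 = 1.48e-12 m^3
Step 3: d^3 = (2e-6)^3 = 8.00e-18 m^3
Step 4: b = 1.8e-5 * 271e-6 * 1.48e-12 / 8.00e-18
b = 9.03e-04 N*s/m


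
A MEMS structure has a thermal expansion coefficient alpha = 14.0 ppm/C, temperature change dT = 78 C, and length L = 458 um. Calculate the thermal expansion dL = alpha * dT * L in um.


Step 1: Convert CTE: alpha = 14.0 ppm/C = 14.0e-6 /C
Step 2: dL = 14.0e-6 * 78 * 458
dL = 0.5001 um


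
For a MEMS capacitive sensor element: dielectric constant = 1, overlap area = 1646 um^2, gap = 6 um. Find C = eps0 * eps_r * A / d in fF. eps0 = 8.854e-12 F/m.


Step 1: Convert area to m^2: A = 1646e-12 m^2
Step 2: Convert gap to m: d = 6e-6 m
Step 3: C = eps0 * eps_r * A / d
C = 8.854e-12 * 1 * 1646e-12 / 6e-6
Step 4: Convert to fF (multiply by 1e15).
C = 2.43 fF


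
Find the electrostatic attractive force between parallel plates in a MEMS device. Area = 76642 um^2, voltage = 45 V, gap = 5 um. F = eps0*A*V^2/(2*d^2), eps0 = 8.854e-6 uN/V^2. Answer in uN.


Step 1: Identify parameters.
eps0 = 8.854e-6 uN/V^2, A = 76642 um^2, V = 45 V, d = 5 um
Step 2: Compute V^2 = 45^2 = 2025
Step 3: Compute d^2 = 5^2 = 25
Step 4: F = 0.5 * 8.854e-6 * 76642 * 2025 / 25
F = 27.483 uN


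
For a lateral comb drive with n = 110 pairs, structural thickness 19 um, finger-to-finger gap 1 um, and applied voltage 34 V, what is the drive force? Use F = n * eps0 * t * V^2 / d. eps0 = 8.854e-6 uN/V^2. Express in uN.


Step 1: Parameters: n=110, eps0=8.854e-6 uN/V^2, t=19 um, V=34 V, d=1 um
Step 2: V^2 = 1156
Step 3: F = 110 * 8.854e-6 * 19 * 1156 / 1
F = 21.392 uN


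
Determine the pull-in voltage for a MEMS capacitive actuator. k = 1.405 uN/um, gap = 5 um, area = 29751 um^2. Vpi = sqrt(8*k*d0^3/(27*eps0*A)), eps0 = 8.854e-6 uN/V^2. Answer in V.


Step 1: Compute numerator: 8 * k * d0^3 = 8 * 1.405 * 5^3 = 1405.0
Step 2: Compute denominator: 27 * eps0 * A = 27 * 8.854e-6 * 29751 = 7.112215
Step 3: Vpi = sqrt(1405.0 / 7.112215)
Vpi = 14.06 V


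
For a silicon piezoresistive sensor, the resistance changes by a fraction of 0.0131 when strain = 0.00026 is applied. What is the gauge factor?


Step 1: Identify values.
dR/R = 0.0131, strain = 0.00026
Step 2: GF = (dR/R) / strain = 0.0131 / 0.00026
GF = 50.4


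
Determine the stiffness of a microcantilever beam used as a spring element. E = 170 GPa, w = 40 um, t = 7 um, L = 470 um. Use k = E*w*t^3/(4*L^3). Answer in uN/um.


Step 1: Convert E to consistent units (1 GPa = 1000 uN/um^2).
E = 170 GPa = 170000 uN/um^2
Step 2: Compute t^3 = 7^3 = 343
Step 3: Compute L^3 = 470^3 = 103823000
Step 4: k = 170000 * 40 * 343 / (4 * 103823000)
k = 5.6163 uN/um
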